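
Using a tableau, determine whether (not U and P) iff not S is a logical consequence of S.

No

Initial set: {T S; F ((not U and P) iff not S)}.
F ((not U and P) iff not S): β-rule — branch into T (not U and P), F not S  //  F (not U and P), T not S.
  branch 1 (add T (not U and P), F not S):
    T (not U and P): α-rule — add T not U, T P.
    ○ open, literals {P=1, S=1, U=0}.
  branch 2 (add F (not U and P), T not S):
    × closes — contains both S and not S.
1 branch closed, 1 open.
An open branch gives a countermodel: P=1, S=1, U=0 (unmentioned atoms arbitrary); the premises hold there but the conclusion fails.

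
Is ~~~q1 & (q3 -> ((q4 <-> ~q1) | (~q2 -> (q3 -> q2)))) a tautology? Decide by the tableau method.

Not valid

Assume the negation and expand:
Initial set: {~(~~~q1 & (q3 -> ((q4 <-> ~q1) | (~q2 -> (q3 -> q2)))))}.
~(~~~q1 & (q3 -> ((q4 <-> ~q1) | (~q2 -> (q3 -> q2))))): β-rule — branch into ~~~~q1  //  ~(q3 -> ((q4 <-> ~q1) | (~q2 -> (q3 -> q2)))).
  branch 1 (add ~~~~q1):
    ~~~~q1: drop double negation, giving ~~q1.
    ○ open, literals {q1=T}.
  branch 2 (add ~(q3 -> ((q4 <-> ~q1) | (~q2 -> (q3 -> q2))))):
    ~(q3 -> ((q4 <-> ~q1) | (~q2 -> (q3 -> q2)))): α-rule — add q3, ~((q4 <-> ~q1) | (~q2 -> (q3 -> q2))).
    ~((q4 <-> ~q1) | (~q2 -> (q3 -> q2))): α-rule — add ~(q4 <-> ~q1), ~(~q2 -> (q3 -> q2)).
    ~(~q2 -> (q3 -> q2)): α-rule — add ~q2, ~(q3 -> q2).
    ~(q3 -> q2): α-rule — add q3, ~q2.
    ~(q4 <-> ~q1): β-rule — branch into q4, ~~q1  //  ~q4, ~q1.
      branch 2.1 (add q4, ~~q1):
        ○ open, literals {q1=T, q2=F, q3=T, q4=T}.
      branch 2.2 (add ~q4, ~q1):
        ○ open, literals {q1=F, q2=F, q3=T, q4=F}.
0 branches closed, 3 open.
An open branch gives a countermodel: q1=T (unmentioned atoms arbitrary); under it the original formula is false.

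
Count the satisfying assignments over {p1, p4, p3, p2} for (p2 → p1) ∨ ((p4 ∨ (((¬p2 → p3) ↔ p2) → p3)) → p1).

Initial set: {((p2 → p1) ∨ ((p4 ∨ (((¬p2 → p3) ↔ p2) → p3)) → p1))}.
((p2 → p1) ∨ ((p4 ∨ (((¬p2 → p3) ↔ p2) → p3)) → p1)): β-rule — branch into (p2 → p1)  //  ((p4 ∨ (((¬p2 → p3) ↔ p2) → p3)) → p1).
  branch 1 (add (p2 → p1)):
    (p2 → p1): β-rule — branch into ¬p2  //  p1.
      branch 1.1 (add ¬p2):
        ○ open, literals {p2=0}.
      branch 1.2 (add p1):
        ○ open, literals {p1=1}.
  branch 2 (add ((p4 ∨ (((¬p2 → p3) ↔ p2) → p3)) → p1)):
    ((p4 ∨ (((¬p2 → p3) ↔ p2) → p3)) → p1): β-rule — branch into ¬(p4 ∨ (((¬p2 → p3) ↔ p2) → p3))  //  p1.
      branch 2.1 (add ¬(p4 ∨ (((¬p2 → p3) ↔ p2) → p3))):
        ¬(p4 ∨ (((¬p2 → p3) ↔ p2) → p3)): α-rule — add ¬p4, ¬(((¬p2 → p3) ↔ p2) → p3).
        ¬(((¬p2 → p3) ↔ p2) → p3): α-rule — add ((¬p2 → p3) ↔ p2), ¬p3.
        ((¬p2 → p3) ↔ p2): β-rule — branch into (¬p2 → p3), p2  //  ¬(¬p2 → p3), ¬p2.
          branch 2.1.1 (add (¬p2 → p3), p2):
            (¬p2 → p3): β-rule — branch into ¬¬p2  //  p3.
              branch 2.1.1.1 (add ¬¬p2):
                ○ open, literals {p2=1, p3=0, p4=0}.
              branch 2.1.1.2 (add p3):
                × closes — contains both p3 and ¬p3.
          branch 2.1.2 (add ¬(¬p2 → p3), ¬p2):
            ¬(¬p2 → p3): α-rule — add ¬p2, ¬p3.
            ○ open, literals {p2=0, p3=0, p4=0}.
      branch 2.2 (add p1):
        ○ open, literals {p1=1}.
1 branch closed, 5 open.
Each open branch fixes some atoms; the unmentioned ones are free. Counting distinct full assignments: branch {p2=0} (p1, p4, p3) contributes 8 new; branch {p1=1} (p4, p3, p2) contributes 4 new; branch {p2=1, p3=0, p4=0} (p1) contributes 1 new; branch {p2=0, p3=0, p4=0} (p1) contributes 0 new; branch {p1=1} (p4, p3, p2) contributes 0 new. Total: 13.

13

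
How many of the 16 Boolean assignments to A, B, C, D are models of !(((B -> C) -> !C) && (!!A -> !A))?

Initial set: {!(((B -> C) -> !C) && (!!A -> !A))}.
!(((B -> C) -> !C) && (!!A -> !A)): β-rule — branch into !((B -> C) -> !C)  //  !(!!A -> !A).
  branch 1 (add !((B -> C) -> !C)):
    !((B -> C) -> !C): α-rule — add (B -> C), !!C.
    (B -> C): β-rule — branch into !B  //  C.
      branch 1.1 (add !B):
        ○ open, literals {B=F, C=T}.
      branch 1.2 (add C):
        ○ open, literals {C=T}.
  branch 2 (add !(!!A -> !A)):
    !(!!A -> !A): α-rule — add !!A, !!A.
    !!A: drop double negation, giving A.
    ○ open, literals {A=T}.
0 branches closed, 3 open.
Each open branch fixes some atoms; the unmentioned ones are free. Counting distinct full assignments: branch {B=F, C=T} (A, D) contributes 4 new; branch {C=T} (A, B, D) contributes 4 new; branch {A=T} (B, C, D) contributes 4 new. Total: 12.

12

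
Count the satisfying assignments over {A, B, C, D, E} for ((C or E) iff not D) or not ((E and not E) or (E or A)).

20

Initial set: {(((C or E) iff not D) or not ((E and not E) or (E or A)))}.
(((C or E) iff not D) or not ((E and not E) or (E or A))): β-rule — branch into ((C or E) iff not D)  //  not ((E and not E) or (E or A)).
  branch 1 (add ((C or E) iff not D)):
    ((C or E) iff not D): β-rule — branch into (C or E), not D  //  not (C or E), not not D.
      branch 1.1 (add (C or E), not D):
        (C or E): β-rule — branch into C  //  E.
          branch 1.1.1 (add C):
            ○ open, literals {C=true, D=false}.
          branch 1.1.2 (add E):
            ○ open, literals {D=false, E=true}.
      branch 1.2 (add not (C or E), not not D):
        not (C or E): α-rule — add not C, not E.
        ○ open, literals {C=false, D=true, E=false}.
  branch 2 (add not ((E and not E) or (E or A))):
    not ((E and not E) or (E or A)): α-rule — add not (E and not E), not (E or A).
    not (E or A): α-rule — add not E, not A.
    not (E and not E): β-rule — branch into not E  //  not not E.
      branch 2.1 (add not E):
        ○ open, literals {A=false, E=false}.
      branch 2.2 (add not not E):
        × closes — contains both E and not E.
1 branch closed, 4 open.
Each open branch fixes some atoms; the unmentioned ones are free. Counting distinct full assignments: branch {C=true, D=false} (A, B, E) contributes 8 new; branch {D=false, E=true} (A, B, C) contributes 4 new; branch {C=false, D=true, E=false} (A, B) contributes 4 new; branch {A=false, E=false} (B, C, D) contributes 4 new. Total: 20.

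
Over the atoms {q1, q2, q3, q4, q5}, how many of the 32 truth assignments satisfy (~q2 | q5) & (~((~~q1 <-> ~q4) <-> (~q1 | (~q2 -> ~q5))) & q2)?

Initial set: {T ((~q2 | q5) & (~((~~q1 <-> ~q4) <-> (~q1 | (~q2 -> ~q5))) & q2))}.
T ((~q2 | q5) & (~((~~q1 <-> ~q4) <-> (~q1 | (~q2 -> ~q5))) & q2)): α-rule — add T (~q2 | q5), T (~((~~q1 <-> ~q4) <-> (~q1 | (~q2 -> ~q5))) & q2).
T (~((~~q1 <-> ~q4) <-> (~q1 | (~q2 -> ~q5))) & q2): α-rule — add T ~((~~q1 <-> ~q4) <-> (~q1 | (~q2 -> ~q5))), T q2.
T (~q2 | q5): β-rule — branch into T ~q2  //  T q5.
  branch 1 (add T ~q2):
    × closes — contains both q2 and ~q2.
  branch 2 (add T q5):
    T ~((~~q1 <-> ~q4) <-> (~q1 | (~q2 -> ~q5))): β-rule — branch into T (~~q1 <-> ~q4), F (~q1 | (~q2 -> ~q5))  //  F (~~q1 <-> ~q4), T (~q1 | (~q2 -> ~q5)).
      branch 2.1 (add T (~~q1 <-> ~q4), F (~q1 | (~q2 -> ~q5))):
        F (~q1 | (~q2 -> ~q5)): α-rule — add F ~q1, F (~q2 -> ~q5).
        F (~q2 -> ~q5): α-rule — add T ~q2, F ~q5.
        × closes — contains both q2 and ~q2.
      branch 2.2 (add F (~~q1 <-> ~q4), T (~q1 | (~q2 -> ~q5))):
        F (~~q1 <-> ~q4): β-rule — branch into T ~~q1, F ~q4  //  F ~~q1, T ~q4.
          branch 2.2.1 (add T ~~q1, F ~q4):
            T ~~q1: drop double negation, giving T q1.
            T (~q1 | (~q2 -> ~q5)): β-rule — branch into T ~q1  //  T (~q2 -> ~q5).
              branch 2.2.1.1 (add T ~q1):
                × closes — contains both q1 and ~q1.
              branch 2.2.1.2 (add T (~q2 -> ~q5)):
                T (~q2 -> ~q5): β-rule — branch into F ~q2  //  T ~q5.
                  branch 2.2.1.2.1 (add F ~q2):
                    ○ open, literals {q1=T, q2=T, q4=T, q5=T}.
                  branch 2.2.1.2.2 (add T ~q5):
                    × closes — contains both q5 and ~q5.
          branch 2.2.2 (add F ~~q1, T ~q4):
            F ~~q1: drop double negation, giving F q1.
            T (~q1 | (~q2 -> ~q5)): β-rule — branch into T ~q1  //  T (~q2 -> ~q5).
              branch 2.2.2.1 (add T ~q1):
                ○ open, literals {q1=F, q2=T, q4=F, q5=T}.
              branch 2.2.2.2 (add T (~q2 -> ~q5)):
                T (~q2 -> ~q5): β-rule — branch into F ~q2  //  T ~q5.
                  branch 2.2.2.2.1 (add F ~q2):
                    ○ open, literals {q1=F, q2=T, q4=F, q5=T}.
                  branch 2.2.2.2.2 (add T ~q5):
                    × closes — contains both q5 and ~q5.
5 branches closed, 3 open.
Each open branch fixes some atoms; the unmentioned ones are free. Counting distinct full assignments: branch {q1=T, q2=T, q4=T, q5=T} (q3) contributes 2 new; branch {q1=F, q2=T, q4=F, q5=T} (q3) contributes 2 new; branch {q1=F, q2=T, q4=F, q5=T} (q3) contributes 0 new. Total: 4.

4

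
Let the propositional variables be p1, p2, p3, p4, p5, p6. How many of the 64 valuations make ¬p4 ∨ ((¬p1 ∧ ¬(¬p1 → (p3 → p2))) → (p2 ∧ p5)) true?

Initial set: {(¬p4 ∨ ((¬p1 ∧ ¬(¬p1 → (p3 → p2))) → (p2 ∧ p5)))}.
(¬p4 ∨ ((¬p1 ∧ ¬(¬p1 → (p3 → p2))) → (p2 ∧ p5))): β-rule — branch into ¬p4  //  ((¬p1 ∧ ¬(¬p1 → (p3 → p2))) → (p2 ∧ p5)).
  branch 1 (add ¬p4):
    ○ open, literals {p4=false}.
  branch 2 (add ((¬p1 ∧ ¬(¬p1 → (p3 → p2))) → (p2 ∧ p5))):
    ((¬p1 ∧ ¬(¬p1 → (p3 → p2))) → (p2 ∧ p5)): β-rule — branch into ¬(¬p1 ∧ ¬(¬p1 → (p3 → p2)))  //  (p2 ∧ p5).
      branch 2.1 (add ¬(¬p1 ∧ ¬(¬p1 → (p3 → p2)))):
        ¬(¬p1 ∧ ¬(¬p1 → (p3 → p2))): β-rule — branch into ¬¬p1  //  ¬¬(¬p1 → (p3 → p2)).
          branch 2.1.1 (add ¬¬p1):
            ○ open, literals {p1=true}.
          branch 2.1.2 (add ¬¬(¬p1 → (p3 → p2))):
            ¬¬(¬p1 → (p3 → p2)): β-rule — branch into ¬¬p1  //  (p3 → p2).
              branch 2.1.2.1 (add ¬¬p1):
                ○ open, literals {p1=true}.
              branch 2.1.2.2 (add (p3 → p2)):
                (p3 → p2): β-rule — branch into ¬p3  //  p2.
                  branch 2.1.2.2.1 (add ¬p3):
                    ○ open, literals {p3=false}.
                  branch 2.1.2.2.2 (add p2):
                    ○ open, literals {p2=true}.
      branch 2.2 (add (p2 ∧ p5)):
        (p2 ∧ p5): α-rule — add p2, p5.
        ○ open, literals {p2=true, p5=true}.
0 branches closed, 6 open.
Each open branch fixes some atoms; the unmentioned ones are free. Counting distinct full assignments: branch {p4=false} (p1, p2, p3, p5, p6) contributes 32 new; branch {p1=true} (p2, p3, p4, p5, p6) contributes 16 new; branch {p1=true} (p2, p3, p4, p5, p6) contributes 0 new; branch {p3=false} (p1, p2, p4, p5, p6) contributes 8 new; branch {p2=true} (p1, p3, p4, p5, p6) contributes 4 new; branch {p2=true, p5=true} (p1, p3, p4, p6) contributes 0 new. Total: 60.

60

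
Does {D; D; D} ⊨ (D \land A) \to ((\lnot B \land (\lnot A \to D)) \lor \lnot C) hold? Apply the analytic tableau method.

Initial set: {D; D; D; \lnot ((D \land A) \to ((\lnot B \land (\lnot A \to D)) \lor \lnot C))}.
\lnot ((D \land A) \to ((\lnot B \land (\lnot A \to D)) \lor \lnot C)): α-rule — add (D \land A), \lnot ((\lnot B \land (\lnot A \to D)) \lor \lnot C).
(D \land A): α-rule — add D, A.
\lnot ((\lnot B \land (\lnot A \to D)) \lor \lnot C): α-rule — add \lnot (\lnot B \land (\lnot A \to D)), \lnot \lnot C.
\lnot (\lnot B \land (\lnot A \to D)): β-rule — branch into \lnot \lnot B  //  \lnot (\lnot A \to D).
  branch 1 (add \lnot \lnot B):
    ○ open, literals {A=true, B=true, C=true, D=true}.
  branch 2 (add \lnot (\lnot A \to D)):
    \lnot (\lnot A \to D): α-rule — add \lnot A, \lnot D.
    × closes — contains both A and \lnot A.
1 branch closed, 1 open.
An open branch gives a countermodel: A=true, B=true, C=true, D=true (unmentioned atoms arbitrary); the premises hold there but the conclusion fails.

No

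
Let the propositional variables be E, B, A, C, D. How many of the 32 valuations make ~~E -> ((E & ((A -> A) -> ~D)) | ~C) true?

28

Initial set: {(~~E -> ((E & ((A -> A) -> ~D)) | ~C))}.
(~~E -> ((E & ((A -> A) -> ~D)) | ~C)): β-rule — branch into ~~~E  //  ((E & ((A -> A) -> ~D)) | ~C).
  branch 1 (add ~~~E):
    ~~~E: drop double negation, giving ~E.
    ○ open, literals {E=false}.
  branch 2 (add ((E & ((A -> A) -> ~D)) | ~C)):
    ((E & ((A -> A) -> ~D)) | ~C): β-rule — branch into (E & ((A -> A) -> ~D))  //  ~C.
      branch 2.1 (add (E & ((A -> A) -> ~D))):
        (E & ((A -> A) -> ~D)): α-rule — add E, ((A -> A) -> ~D).
        ((A -> A) -> ~D): β-rule — branch into ~(A -> A)  //  ~D.
          branch 2.1.1 (add ~(A -> A)):
            ~(A -> A): α-rule — add A, ~A.
            × closes — contains both A and ~A.
          branch 2.1.2 (add ~D):
            ○ open, literals {D=false, E=true}.
      branch 2.2 (add ~C):
        ○ open, literals {C=false}.
1 branch closed, 3 open.
Each open branch fixes some atoms; the unmentioned ones are free. Counting distinct full assignments: branch {E=false} (B, A, C, D) contributes 16 new; branch {D=false, E=true} (B, A, C) contributes 8 new; branch {C=false} (E, B, A, D) contributes 4 new. Total: 28.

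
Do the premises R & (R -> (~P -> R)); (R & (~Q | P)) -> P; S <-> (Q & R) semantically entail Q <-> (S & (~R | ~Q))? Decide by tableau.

No

Initial set: {(R & (R -> (~P -> R))); ((R & (~Q | P)) -> P); (S <-> (Q & R)); ~(Q <-> (S & (~R | ~Q)))}.
(R & (R -> (~P -> R))): α-rule — add R, (R -> (~P -> R)).
((R & (~Q | P)) -> P): β-rule — branch into ~(R & (~Q | P))  //  P.
  branch 1 (add ~(R & (~Q | P))):
    (S <-> (Q & R)): β-rule — branch into S, (Q & R)  //  ~S, ~(Q & R).
      branch 1.1 (add S, (Q & R)):
        (Q & R): α-rule — add Q, R.
        ~(Q <-> (S & (~R | ~Q))): β-rule — branch into Q, ~(S & (~R | ~Q))  //  ~Q, (S & (~R | ~Q)).
          branch 1.1.1 (add Q, ~(S & (~R | ~Q))):
            (R -> (~P -> R)): β-rule — branch into ~R  //  (~P -> R).
              branch 1.1.1.1 (add ~R):
                × closes — contains both R and ~R.
              branch 1.1.1.2 (add (~P -> R)):
                ~(R & (~Q | P)): β-rule — branch into ~R  //  ~(~Q | P).
                  branch 1.1.1.2.1 (add ~R):
                    × closes — contains both R and ~R.
                  branch 1.1.1.2.2 (add ~(~Q | P)):
                    ~(~Q | P): α-rule — add ~~Q, ~P.
                    ~(S & (~R | ~Q)): β-rule — branch into ~S  //  ~(~R | ~Q).
                      branch 1.1.1.2.2.1 (add ~S):
                        × closes — contains both S and ~S.
                      branch 1.1.1.2.2.2 (add ~(~R | ~Q)):
                        ~(~R | ~Q): α-rule — add ~~R, ~~Q.
                        (~P -> R): β-rule — branch into ~~P  //  R.
                          branch 1.1.1.2.2.2.1 (add ~~P):
                            × closes — contains both P and ~P.
                          branch 1.1.1.2.2.2.2 (add R):
                            ○ open, literals {P=0, Q=1, R=1, S=1}.
          branch 1.1.2 (add ~Q, (S & (~R | ~Q))):
            × closes — contains both Q and ~Q.
      branch 1.2 (add ~S, ~(Q & R)):
        ~(Q <-> (S & (~R | ~Q))): β-rule — branch into Q, ~(S & (~R | ~Q))  //  ~Q, (S & (~R | ~Q)).
          branch 1.2.1 (add Q, ~(S & (~R | ~Q))):
            (R -> (~P -> R)): β-rule — branch into ~R  //  (~P -> R).
              branch 1.2.1.1 (add ~R):
                × closes — contains both R and ~R.
              branch 1.2.1.2 (add (~P -> R)):
                ~(R & (~Q | P)): β-rule — branch into ~R  //  ~(~Q | P).
                  branch 1.2.1.2.1 (add ~R):
                    × closes — contains both R and ~R.
                  branch 1.2.1.2.2 (add ~(~Q | P)):
                    ~(~Q | P): α-rule — add ~~Q, ~P.
                    ~(Q & R): β-rule — branch into ~Q  //  ~R.
                      branch 1.2.1.2.2.1 (add ~Q):
                        × closes — contains both Q and ~Q.
                      branch 1.2.1.2.2.2 (add ~R):
                        × closes — contains both R and ~R.
          branch 1.2.2 (add ~Q, (S & (~R | ~Q))):
            (S & (~R | ~Q)): α-rule — add S, (~R | ~Q).
            × closes — contains both S and ~S.
  branch 2 (add P):
    (S <-> (Q & R)): β-rule — branch into S, (Q & R)  //  ~S, ~(Q & R).
      branch 2.1 (add S, (Q & R)):
        (Q & R): α-rule — add Q, R.
        ~(Q <-> (S & (~R | ~Q))): β-rule — branch into Q, ~(S & (~R | ~Q))  //  ~Q, (S & (~R | ~Q)).
          branch 2.1.1 (add Q, ~(S & (~R | ~Q))):
            (R -> (~P -> R)): β-rule — branch into ~R  //  (~P -> R).
              branch 2.1.1.1 (add ~R):
                × closes — contains both R and ~R.
              branch 2.1.1.2 (add (~P -> R)):
                ~(S & (~R | ~Q)): β-rule — branch into ~S  //  ~(~R | ~Q).
                  branch 2.1.1.2.1 (add ~S):
                    × closes — contains both S and ~S.
                  branch 2.1.1.2.2 (add ~(~R | ~Q)):
                    ~(~R | ~Q): α-rule — add ~~R, ~~Q.
                    (~P -> R): β-rule — branch into ~~P  //  R.
                      branch 2.1.1.2.2.1 (add ~~P):
                        ○ open, literals {P=1, Q=1, R=1, S=1}.
                      branch 2.1.1.2.2.2 (add R):
                        ○ open, literals {P=1, Q=1, R=1, S=1}.
          branch 2.1.2 (add ~Q, (S & (~R | ~Q))):
            × closes — contains both Q and ~Q.
      branch 2.2 (add ~S, ~(Q & R)):
        ~(Q <-> (S & (~R | ~Q))): β-rule — branch into Q, ~(S & (~R | ~Q))  //  ~Q, (S & (~R | ~Q)).
          branch 2.2.1 (add Q, ~(S & (~R | ~Q))):
            (R -> (~P -> R)): β-rule — branch into ~R  //  (~P -> R).
              branch 2.2.1.1 (add ~R):
                × closes — contains both R and ~R.
              branch 2.2.1.2 (add (~P -> R)):
                ~(Q & R): β-rule — branch into ~Q  //  ~R.
                  branch 2.2.1.2.1 (add ~Q):
                    × closes — contains both Q and ~Q.
                  branch 2.2.1.2.2 (add ~R):
                    × closes — contains both R and ~R.
          branch 2.2.2 (add ~Q, (S & (~R | ~Q))):
            (S & (~R | ~Q)): α-rule — add S, (~R | ~Q).
            × closes — contains both S and ~S.
17 branches closed, 3 open.
An open branch gives a countermodel: P=0, Q=1, R=1, S=1 (unmentioned atoms arbitrary); the premises hold there but the conclusion fails.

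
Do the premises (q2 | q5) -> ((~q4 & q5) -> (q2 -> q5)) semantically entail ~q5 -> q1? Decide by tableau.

Initial set: {((q2 | q5) -> ((~q4 & q5) -> (q2 -> q5))); ~(~q5 -> q1)}.
~(~q5 -> q1): α-rule — add ~q5, ~q1.
((q2 | q5) -> ((~q4 & q5) -> (q2 -> q5))): β-rule — branch into ~(q2 | q5)  //  ((~q4 & q5) -> (q2 -> q5)).
  branch 1 (add ~(q2 | q5)):
    ~(q2 | q5): α-rule — add ~q2, ~q5.
    ○ open, literals {q1=0, q2=0, q5=0}.
  branch 2 (add ((~q4 & q5) -> (q2 -> q5))):
    ((~q4 & q5) -> (q2 -> q5)): β-rule — branch into ~(~q4 & q5)  //  (q2 -> q5).
      branch 2.1 (add ~(~q4 & q5)):
        ~(~q4 & q5): β-rule — branch into ~~q4  //  ~q5.
          branch 2.1.1 (add ~~q4):
            ○ open, literals {q1=0, q4=1, q5=0}.
          branch 2.1.2 (add ~q5):
            ○ open, literals {q1=0, q5=0}.
      branch 2.2 (add (q2 -> q5)):
        (q2 -> q5): β-rule — branch into ~q2  //  q5.
          branch 2.2.1 (add ~q2):
            ○ open, literals {q1=0, q2=0, q5=0}.
          branch 2.2.2 (add q5):
            × closes — contains both q5 and ~q5.
1 branch closed, 4 open.
An open branch gives a countermodel: q1=0, q2=0, q5=0 (unmentioned atoms arbitrary); the premises hold there but the conclusion fails.

No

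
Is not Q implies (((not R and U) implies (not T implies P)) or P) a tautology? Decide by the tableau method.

Not valid

Assume the negation and expand:
Initial set: {not (not Q implies (((not R and U) implies (not T implies P)) or P))}.
not (not Q implies (((not R and U) implies (not T implies P)) or P)): α-rule — add not Q, not (((not R and U) implies (not T implies P)) or P).
not (((not R and U) implies (not T implies P)) or P): α-rule — add not ((not R and U) implies (not T implies P)), not P.
not ((not R and U) implies (not T implies P)): α-rule — add (not R and U), not (not T implies P).
(not R and U): α-rule — add not R, U.
not (not T implies P): α-rule — add not T, not P.
○ open, literals {P=F, Q=F, R=F, T=F, U=T}.
0 branches closed, 1 open.
An open branch gives a countermodel: P=F, Q=F, R=F, T=F, U=T (unmentioned atoms arbitrary); under it the original formula is false.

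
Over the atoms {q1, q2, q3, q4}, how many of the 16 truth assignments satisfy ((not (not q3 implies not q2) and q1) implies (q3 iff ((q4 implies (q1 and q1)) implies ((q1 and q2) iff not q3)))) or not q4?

Initial set: {(((not (not q3 implies not q2) and q1) implies (q3 iff ((q4 implies (q1 and q1)) implies ((q1 and q2) iff not q3)))) or not q4)}.
(((not (not q3 implies not q2) and q1) implies (q3 iff ((q4 implies (q1 and q1)) implies ((q1 and q2) iff not q3)))) or not q4): β-rule — branch into ((not (not q3 implies not q2) and q1) implies (q3 iff ((q4 implies (q1 and q1)) implies ((q1 and q2) iff not q3))))  //  not q4.
  branch 1 (add ((not (not q3 implies not q2) and q1) implies (q3 iff ((q4 implies (q1 and q1)) implies ((q1 and q2) iff not q3))))):
    ((not (not q3 implies not q2) and q1) implies (q3 iff ((q4 implies (q1 and q1)) implies ((q1 and q2) iff not q3)))): β-rule — branch into not (not (not q3 implies not q2) and q1)  //  (q3 iff ((q4 implies (q1 and q1)) implies ((q1 and q2) iff not q3))).
      branch 1.1 (add not (not (not q3 implies not q2) and q1)):
        not (not (not q3 implies not q2) and q1): β-rule — branch into not not (not q3 implies not q2)  //  not q1.
          branch 1.1.1 (add not not (not q3 implies not q2)):
            not not (not q3 implies not q2): β-rule — branch into not not q3  //  not q2.
              branch 1.1.1.1 (add not not q3):
                ○ open, literals {q3=true}.
              branch 1.1.1.2 (add not q2):
                ○ open, literals {q2=false}.
          branch 1.1.2 (add not q1):
            ○ open, literals {q1=false}.
      branch 1.2 (add (q3 iff ((q4 implies (q1 and q1)) implies ((q1 and q2) iff not q3)))):
        (q3 iff ((q4 implies (q1 and q1)) implies ((q1 and q2) iff not q3))): β-rule — branch into q3, ((q4 implies (q1 and q1)) implies ((q1 and q2) iff not q3))  //  not q3, not ((q4 implies (q1 and q1)) implies ((q1 and q2) iff not q3)).
          branch 1.2.1 (add q3, ((q4 implies (q1 and q1)) implies ((q1 and q2) iff not q3))):
            ((q4 implies (q1 and q1)) implies ((q1 and q2) iff not q3)): β-rule — branch into not (q4 implies (q1 and q1))  //  ((q1 and q2) iff not q3).
              branch 1.2.1.1 (add not (q4 implies (q1 and q1))):
                not (q4 implies (q1 and q1)): α-rule — add q4, not (q1 and q1).
                not (q1 and q1): β-rule — branch into not q1  //  not q1.
                  branch 1.2.1.1.1 (add not q1):
                    ○ open, literals {q1=false, q3=true, q4=true}.
                  branch 1.2.1.1.2 (add not q1):
                    ○ open, literals {q1=false, q3=true, q4=true}.
              branch 1.2.1.2 (add ((q1 and q2) iff not q3)):
                ((q1 and q2) iff not q3): β-rule — branch into (q1 and q2), not q3  //  not (q1 and q2), not not q3.
                  branch 1.2.1.2.1 (add (q1 and q2), not q3):
                    × closes — contains both q3 and not q3.
                  branch 1.2.1.2.2 (add not (q1 and q2), not not q3):
                    not (q1 and q2): β-rule — branch into not q1  //  not q2.
                      branch 1.2.1.2.2.1 (add not q1):
                        ○ open, literals {q1=false, q3=true}.
                      branch 1.2.1.2.2.2 (add not q2):
                        ○ open, literals {q2=false, q3=true}.
          branch 1.2.2 (add not q3, not ((q4 implies (q1 and q1)) implies ((q1 and q2) iff not q3))):
            not ((q4 implies (q1 and q1)) implies ((q1 and q2) iff not q3)): α-rule — add (q4 implies (q1 and q1)), not ((q1 and q2) iff not q3).
            (q4 implies (q1 and q1)): β-rule — branch into not q4  //  (q1 and q1).
              branch 1.2.2.1 (add not q4):
                not ((q1 and q2) iff not q3): β-rule — branch into (q1 and q2), not not q3  //  not (q1 and q2), not q3.
                  branch 1.2.2.1.1 (add (q1 and q2), not not q3):
                    × closes — contains both q3 and not q3.
                  branch 1.2.2.1.2 (add not (q1 and q2), not q3):
                    not (q1 and q2): β-rule — branch into not q1  //  not q2.
                      branch 1.2.2.1.2.1 (add not q1):
                        ○ open, literals {q1=false, q3=false, q4=false}.
                      branch 1.2.2.1.2.2 (add not q2):
                        ○ open, literals {q2=false, q3=false, q4=false}.
              branch 1.2.2.2 (add (q1 and q1)):
                (q1 and q1): α-rule — add q1, q1.
                not ((q1 and q2) iff not q3): β-rule — branch into (q1 and q2), not not q3  //  not (q1 and q2), not q3.
                  branch 1.2.2.2.1 (add (q1 and q2), not not q3):
                    × closes — contains both q3 and not q3.
                  branch 1.2.2.2.2 (add not (q1 and q2), not q3):
                    not (q1 and q2): β-rule — branch into not q1  //  not q2.
                      branch 1.2.2.2.2.1 (add not q1):
                        × closes — contains both q1 and not q1.
                      branch 1.2.2.2.2.2 (add not q2):
                        ○ open, literals {q1=true, q2=false, q3=false}.
  branch 2 (add not q4):
    ○ open, literals {q4=false}.
4 branches closed, 11 open.
Each open branch fixes some atoms; the unmentioned ones are free. Counting distinct full assignments: branch {q3=true} (q1, q2, q4) contributes 8 new; branch {q2=false} (q1, q3, q4) contributes 4 new; branch {q1=false} (q2, q3, q4) contributes 2 new; branch {q1=false, q3=true, q4=true} (q2) contributes 0 new; branch {q1=false, q3=true, q4=true} (q2) contributes 0 new; branch {q1=false, q3=true} (q2, q4) contributes 0 new; branch {q2=false, q3=true} (q1, q4) contributes 0 new; branch {q1=false, q3=false, q4=false} (q2) contributes 0 new; branch {q2=false, q3=false, q4=false} (q1) contributes 0 new; branch {q1=true, q2=false, q3=false} (q4) contributes 0 new; branch {q4=false} (q1, q2, q3) contributes 1 new. Total: 15.

15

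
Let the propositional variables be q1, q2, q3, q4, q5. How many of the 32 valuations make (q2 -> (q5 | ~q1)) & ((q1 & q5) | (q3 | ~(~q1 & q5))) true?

24

Initial set: {((q2 -> (q5 | ~q1)) & ((q1 & q5) | (q3 | ~(~q1 & q5))))}.
((q2 -> (q5 | ~q1)) & ((q1 & q5) | (q3 | ~(~q1 & q5)))): α-rule — add (q2 -> (q5 | ~q1)), ((q1 & q5) | (q3 | ~(~q1 & q5))).
(q2 -> (q5 | ~q1)): β-rule — branch into ~q2  //  (q5 | ~q1).
  branch 1 (add ~q2):
    ((q1 & q5) | (q3 | ~(~q1 & q5))): β-rule — branch into (q1 & q5)  //  (q3 | ~(~q1 & q5)).
      branch 1.1 (add (q1 & q5)):
        (q1 & q5): α-rule — add q1, q5.
        ○ open, literals {q1=T, q2=F, q5=T}.
      branch 1.2 (add (q3 | ~(~q1 & q5))):
        (q3 | ~(~q1 & q5)): β-rule — branch into q3  //  ~(~q1 & q5).
          branch 1.2.1 (add q3):
            ○ open, literals {q2=F, q3=T}.
          branch 1.2.2 (add ~(~q1 & q5)):
            ~(~q1 & q5): β-rule — branch into ~~q1  //  ~q5.
              branch 1.2.2.1 (add ~~q1):
                ○ open, literals {q1=T, q2=F}.
              branch 1.2.2.2 (add ~q5):
                ○ open, literals {q2=F, q5=F}.
  branch 2 (add (q5 | ~q1)):
    ((q1 & q5) | (q3 | ~(~q1 & q5))): β-rule — branch into (q1 & q5)  //  (q3 | ~(~q1 & q5)).
      branch 2.1 (add (q1 & q5)):
        (q1 & q5): α-rule — add q1, q5.
        (q5 | ~q1): β-rule — branch into q5  //  ~q1.
          branch 2.1.1 (add q5):
            ○ open, literals {q1=T, q5=T}.
          branch 2.1.2 (add ~q1):
            × closes — contains both q1 and ~q1.
      branch 2.2 (add (q3 | ~(~q1 & q5))):
        (q5 | ~q1): β-rule — branch into q5  //  ~q1.
          branch 2.2.1 (add q5):
            (q3 | ~(~q1 & q5)): β-rule — branch into q3  //  ~(~q1 & q5).
              branch 2.2.1.1 (add q3):
                ○ open, literals {q3=T, q5=T}.
              branch 2.2.1.2 (add ~(~q1 & q5)):
                ~(~q1 & q5): β-rule — branch into ~~q1  //  ~q5.
                  branch 2.2.1.2.1 (add ~~q1):
                    ○ open, literals {q1=T, q5=T}.
                  branch 2.2.1.2.2 (add ~q5):
                    × closes — contains both q5 and ~q5.
          branch 2.2.2 (add ~q1):
            (q3 | ~(~q1 & q5)): β-rule — branch into q3  //  ~(~q1 & q5).
              branch 2.2.2.1 (add q3):
                ○ open, literals {q1=F, q3=T}.
              branch 2.2.2.2 (add ~(~q1 & q5)):
                ~(~q1 & q5): β-rule — branch into ~~q1  //  ~q5.
                  branch 2.2.2.2.1 (add ~~q1):
                    × closes — contains both q1 and ~q1.
                  branch 2.2.2.2.2 (add ~q5):
                    ○ open, literals {q1=F, q5=F}.
3 branches closed, 9 open.
Each open branch fixes some atoms; the unmentioned ones are free. Counting distinct full assignments: branch {q1=T, q2=F, q5=T} (q3, q4) contributes 4 new; branch {q2=F, q3=T} (q1, q4, q5) contributes 6 new; branch {q1=T, q2=F} (q3, q4, q5) contributes 2 new; branch {q2=F, q5=F} (q1, q3, q4) contributes 2 new; branch {q1=T, q5=T} (q2, q3, q4) contributes 4 new; branch {q3=T, q5=T} (q1, q2, q4) contributes 2 new; branch {q1=T, q5=T} (q2, q3, q4) contributes 0 new; branch {q1=F, q3=T} (q2, q4, q5) contributes 2 new; branch {q1=F, q5=F} (q2, q3, q4) contributes 2 new. Total: 24.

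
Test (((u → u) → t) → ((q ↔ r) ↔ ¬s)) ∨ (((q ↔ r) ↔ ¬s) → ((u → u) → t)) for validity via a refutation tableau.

Valid

Assume the negation and expand:
Initial set: {¬((((u → u) → t) → ((q ↔ r) ↔ ¬s)) ∨ (((q ↔ r) ↔ ¬s) → ((u → u) → t)))}.
¬((((u → u) → t) → ((q ↔ r) ↔ ¬s)) ∨ (((q ↔ r) ↔ ¬s) → ((u → u) → t))): α-rule — add ¬(((u → u) → t) → ((q ↔ r) ↔ ¬s)), ¬(((q ↔ r) ↔ ¬s) → ((u → u) → t)).
¬(((u → u) → t) → ((q ↔ r) ↔ ¬s)): α-rule — add ((u → u) → t), ¬((q ↔ r) ↔ ¬s).
¬(((q ↔ r) ↔ ¬s) → ((u → u) → t)): α-rule — add ((q ↔ r) ↔ ¬s), ¬((u → u) → t).
¬((u → u) → t): α-rule — add (u → u), ¬t.
((u → u) → t): β-rule — branch into ¬(u → u)  //  t.
  branch 1 (add ¬(u → u)):
    ¬(u → u): α-rule — add u, ¬u.
    × closes — contains both u and ¬u.
  branch 2 (add t):
    × closes — contains both t and ¬t.
All 2 branches close.
Every branch closed, so the negation is unsatisfiable and the formula is valid.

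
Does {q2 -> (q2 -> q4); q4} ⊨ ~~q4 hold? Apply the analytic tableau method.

Initial set: {T (q2 -> (q2 -> q4)); T q4; F ~~q4}.
F ~~q4: drop double negation, giving F q4.
× closes — contains both q4 and ~q4.
All 1 branch closes.
Every branch closed, so the premises entail the conclusion.

Yes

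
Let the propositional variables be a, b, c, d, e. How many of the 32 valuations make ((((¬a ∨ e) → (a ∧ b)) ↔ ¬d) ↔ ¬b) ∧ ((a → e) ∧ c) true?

6

Initial set: {T (((((¬a ∨ e) → (a ∧ b)) ↔ ¬d) ↔ ¬b) ∧ ((a → e) ∧ c))}.
T (((((¬a ∨ e) → (a ∧ b)) ↔ ¬d) ↔ ¬b) ∧ ((a → e) ∧ c)): α-rule — add T ((((¬a ∨ e) → (a ∧ b)) ↔ ¬d) ↔ ¬b), T ((a → e) ∧ c).
T ((a → e) ∧ c): α-rule — add T (a → e), T c.
T ((((¬a ∨ e) → (a ∧ b)) ↔ ¬d) ↔ ¬b): β-rule — branch into T (((¬a ∨ e) → (a ∧ b)) ↔ ¬d), T ¬b  //  F (((¬a ∨ e) → (a ∧ b)) ↔ ¬d), F ¬b.
  branch 1 (add T (((¬a ∨ e) → (a ∧ b)) ↔ ¬d), T ¬b):
    T (a → e): β-rule — branch into F a  //  T e.
      branch 1.1 (add F a):
        T (((¬a ∨ e) → (a ∧ b)) ↔ ¬d): β-rule — branch into T ((¬a ∨ e) → (a ∧ b)), T ¬d  //  F ((¬a ∨ e) → (a ∧ b)), F ¬d.
          branch 1.1.1 (add T ((¬a ∨ e) → (a ∧ b)), T ¬d):
            T ((¬a ∨ e) → (a ∧ b)): β-rule — branch into F (¬a ∨ e)  //  T (a ∧ b).
              branch 1.1.1.1 (add F (¬a ∨ e)):
                F (¬a ∨ e): α-rule — add F ¬a, F e.
                × closes — contains both a and ¬a.
              branch 1.1.1.2 (add T (a ∧ b)):
                T (a ∧ b): α-rule — add T a, T b.
                × closes — contains both a and ¬a.
          branch 1.1.2 (add F ((¬a ∨ e) → (a ∧ b)), F ¬d):
            F ((¬a ∨ e) → (a ∧ b)): α-rule — add T (¬a ∨ e), F (a ∧ b).
            T (¬a ∨ e): β-rule — branch into T ¬a  //  T e.
              branch 1.1.2.1 (add T ¬a):
                F (a ∧ b): β-rule — branch into F a  //  F b.
                  branch 1.1.2.1.1 (add F a):
                    ○ open, literals {a=0, b=0, c=1, d=1}.
                  branch 1.1.2.1.2 (add F b):
                    ○ open, literals {a=0, b=0, c=1, d=1}.
              branch 1.1.2.2 (add T e):
                F (a ∧ b): β-rule — branch into F a  //  F b.
                  branch 1.1.2.2.1 (add F a):
                    ○ open, literals {a=0, b=0, c=1, d=1, e=1}.
                  branch 1.1.2.2.2 (add F b):
                    ○ open, literals {a=0, b=0, c=1, d=1, e=1}.
      branch 1.2 (add T e):
        T (((¬a ∨ e) → (a ∧ b)) ↔ ¬d): β-rule — branch into T ((¬a ∨ e) → (a ∧ b)), T ¬d  //  F ((¬a ∨ e) → (a ∧ b)), F ¬d.
          branch 1.2.1 (add T ((¬a ∨ e) → (a ∧ b)), T ¬d):
            T ((¬a ∨ e) → (a ∧ b)): β-rule — branch into F (¬a ∨ e)  //  T (a ∧ b).
              branch 1.2.1.1 (add F (¬a ∨ e)):
                F (¬a ∨ e): α-rule — add F ¬a, F e.
                × closes — contains both e and ¬e.
              branch 1.2.1.2 (add T (a ∧ b)):
                T (a ∧ b): α-rule — add T a, T b.
                × closes — contains both b and ¬b.
          branch 1.2.2 (add F ((¬a ∨ e) → (a ∧ b)), F ¬d):
            F ((¬a ∨ e) → (a ∧ b)): α-rule — add T (¬a ∨ e), F (a ∧ b).
            T (¬a ∨ e): β-rule — branch into T ¬a  //  T e.
              branch 1.2.2.1 (add T ¬a):
                F (a ∧ b): β-rule — branch into F a  //  F b.
                  branch 1.2.2.1.1 (add F a):
                    ○ open, literals {a=0, b=0, c=1, d=1, e=1}.
                  branch 1.2.2.1.2 (add F b):
                    ○ open, literals {a=0, b=0, c=1, d=1, e=1}.
              branch 1.2.2.2 (add T e):
                F (a ∧ b): β-rule — branch into F a  //  F b.
                  branch 1.2.2.2.1 (add F a):
                    ○ open, literals {a=0, b=0, c=1, d=1, e=1}.
                  branch 1.2.2.2.2 (add F b):
                    ○ open, literals {b=0, c=1, d=1, e=1}.
  branch 2 (add F (((¬a ∨ e) → (a ∧ b)) ↔ ¬d), F ¬b):
    T (a → e): β-rule — branch into F a  //  T e.
      branch 2.1 (add F a):
        F (((¬a ∨ e) → (a ∧ b)) ↔ ¬d): β-rule — branch into T ((¬a ∨ e) → (a ∧ b)), F ¬d  //  F ((¬a ∨ e) → (a ∧ b)), T ¬d.
          branch 2.1.1 (add T ((¬a ∨ e) → (a ∧ b)), F ¬d):
            T ((¬a ∨ e) → (a ∧ b)): β-rule — branch into F (¬a ∨ e)  //  T (a ∧ b).
              branch 2.1.1.1 (add F (¬a ∨ e)):
                F (¬a ∨ e): α-rule — add F ¬a, F e.
                × closes — contains both a and ¬a.
              branch 2.1.1.2 (add T (a ∧ b)):
                T (a ∧ b): α-rule — add T a, T b.
                × closes — contains both a and ¬a.
          branch 2.1.2 (add F ((¬a ∨ e) → (a ∧ b)), T ¬d):
            F ((¬a ∨ e) → (a ∧ b)): α-rule — add T (¬a ∨ e), F (a ∧ b).
            T (¬a ∨ e): β-rule — branch into T ¬a  //  T e.
              branch 2.1.2.1 (add T ¬a):
                F (a ∧ b): β-rule — branch into F a  //  F b.
                  branch 2.1.2.1.1 (add F a):
                    ○ open, literals {a=0, b=1, c=1, d=0}.
                  branch 2.1.2.1.2 (add F b):
                    × closes — contains both b and ¬b.
              branch 2.1.2.2 (add T e):
                F (a ∧ b): β-rule — branch into F a  //  F b.
                  branch 2.1.2.2.1 (add F a):
                    ○ open, literals {a=0, b=1, c=1, d=0, e=1}.
                  branch 2.1.2.2.2 (add F b):
                    × closes — contains both b and ¬b.
      branch 2.2 (add T e):
        F (((¬a ∨ e) → (a ∧ b)) ↔ ¬d): β-rule — branch into T ((¬a ∨ e) → (a ∧ b)), F ¬d  //  F ((¬a ∨ e) → (a ∧ b)), T ¬d.
          branch 2.2.1 (add T ((¬a ∨ e) → (a ∧ b)), F ¬d):
            T ((¬a ∨ e) → (a ∧ b)): β-rule — branch into F (¬a ∨ e)  //  T (a ∧ b).
              branch 2.2.1.1 (add F (¬a ∨ e)):
                F (¬a ∨ e): α-rule — add F ¬a, F e.
                × closes — contains both e and ¬e.
              branch 2.2.1.2 (add T (a ∧ b)):
                T (a ∧ b): α-rule — add T a, T b.
                ○ open, literals {a=1, b=1, c=1, d=1, e=1}.
          branch 2.2.2 (add F ((¬a ∨ e) → (a ∧ b)), T ¬d):
            F ((¬a ∨ e) → (a ∧ b)): α-rule — add T (¬a ∨ e), F (a ∧ b).
            T (¬a ∨ e): β-rule — branch into T ¬a  //  T e.
              branch 2.2.2.1 (add T ¬a):
                F (a ∧ b): β-rule — branch into F a  //  F b.
                  branch 2.2.2.1.1 (add F a):
                    ○ open, literals {a=0, b=1, c=1, d=0, e=1}.
                  branch 2.2.2.1.2 (add F b):
                    × closes — contains both b and ¬b.
              branch 2.2.2.2 (add T e):
                F (a ∧ b): β-rule — branch into F a  //  F b.
                  branch 2.2.2.2.1 (add F a):
                    ○ open, literals {a=0, b=1, c=1, d=0, e=1}.
                  branch 2.2.2.2.2 (add F b):
                    × closes — contains both b and ¬b.
11 branches closed, 13 open.
Each open branch fixes some atoms; the unmentioned ones are free. Counting distinct full assignments: branch {a=0, b=0, c=1, d=1} (e) contributes 2 new; branch {a=0, b=0, c=1, d=1} (e) contributes 0 new; branch {a=0, b=0, c=1, d=1, e=1} (none free) contributes 0 new; branch {a=0, b=0, c=1, d=1, e=1} (none free) contributes 0 new; branch {a=0, b=0, c=1, d=1, e=1} (none free) contributes 0 new; branch {a=0, b=0, c=1, d=1, e=1} (none free) contributes 0 new; branch {a=0, b=0, c=1, d=1, e=1} (none free) contributes 0 new; branch {b=0, c=1, d=1, e=1} (a) contributes 1 new; branch {a=0, b=1, c=1, d=0} (e) contributes 2 new; branch {a=0, b=1, c=1, d=0, e=1} (none free) contributes 0 new; branch {a=1, b=1, c=1, d=1, e=1} (none free) contributes 1 new; branch {a=0, b=1, c=1, d=0, e=1} (none free) contributes 0 new; branch {a=0, b=1, c=1, d=0, e=1} (none free) contributes 0 new. Total: 6.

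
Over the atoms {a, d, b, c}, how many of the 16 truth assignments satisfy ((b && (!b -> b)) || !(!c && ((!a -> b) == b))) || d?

15

Initial set: {(((b && (!b -> b)) || !(!c && ((!a -> b) == b))) || d)}.
(((b && (!b -> b)) || !(!c && ((!a -> b) == b))) || d): β-rule — branch into ((b && (!b -> b)) || !(!c && ((!a -> b) == b)))  //  d.
  branch 1 (add ((b && (!b -> b)) || !(!c && ((!a -> b) == b)))):
    ((b && (!b -> b)) || !(!c && ((!a -> b) == b))): β-rule — branch into (b && (!b -> b))  //  !(!c && ((!a -> b) == b)).
      branch 1.1 (add (b && (!b -> b))):
        (b && (!b -> b)): α-rule — add b, (!b -> b).
        (!b -> b): β-rule — branch into !!b  //  b.
          branch 1.1.1 (add !!b):
            ○ open, literals {b=T}.
          branch 1.1.2 (add b):
            ○ open, literals {b=T}.
      branch 1.2 (add !(!c && ((!a -> b) == b))):
        !(!c && ((!a -> b) == b)): β-rule — branch into !!c  //  !((!a -> b) == b).
          branch 1.2.1 (add !!c):
            ○ open, literals {c=T}.
          branch 1.2.2 (add !((!a -> b) == b)):
            !((!a -> b) == b): β-rule — branch into (!a -> b), !b  //  !(!a -> b), b.
              branch 1.2.2.1 (add (!a -> b), !b):
                (!a -> b): β-rule — branch into !!a  //  b.
                  branch 1.2.2.1.1 (add !!a):
                    ○ open, literals {a=T, b=F}.
                  branch 1.2.2.1.2 (add b):
                    × closes — contains both b and !b.
              branch 1.2.2.2 (add !(!a -> b), b):
                !(!a -> b): α-rule — add !a, !b.
                × closes — contains both b and !b.
  branch 2 (add d):
    ○ open, literals {d=T}.
2 branches closed, 5 open.
Each open branch fixes some atoms; the unmentioned ones are free. Counting distinct full assignments: branch {b=T} (a, d, c) contributes 8 new; branch {b=T} (a, d, c) contributes 0 new; branch {c=T} (a, d, b) contributes 4 new; branch {a=T, b=F} (d, c) contributes 2 new; branch {d=T} (a, b, c) contributes 1 new. Total: 15.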